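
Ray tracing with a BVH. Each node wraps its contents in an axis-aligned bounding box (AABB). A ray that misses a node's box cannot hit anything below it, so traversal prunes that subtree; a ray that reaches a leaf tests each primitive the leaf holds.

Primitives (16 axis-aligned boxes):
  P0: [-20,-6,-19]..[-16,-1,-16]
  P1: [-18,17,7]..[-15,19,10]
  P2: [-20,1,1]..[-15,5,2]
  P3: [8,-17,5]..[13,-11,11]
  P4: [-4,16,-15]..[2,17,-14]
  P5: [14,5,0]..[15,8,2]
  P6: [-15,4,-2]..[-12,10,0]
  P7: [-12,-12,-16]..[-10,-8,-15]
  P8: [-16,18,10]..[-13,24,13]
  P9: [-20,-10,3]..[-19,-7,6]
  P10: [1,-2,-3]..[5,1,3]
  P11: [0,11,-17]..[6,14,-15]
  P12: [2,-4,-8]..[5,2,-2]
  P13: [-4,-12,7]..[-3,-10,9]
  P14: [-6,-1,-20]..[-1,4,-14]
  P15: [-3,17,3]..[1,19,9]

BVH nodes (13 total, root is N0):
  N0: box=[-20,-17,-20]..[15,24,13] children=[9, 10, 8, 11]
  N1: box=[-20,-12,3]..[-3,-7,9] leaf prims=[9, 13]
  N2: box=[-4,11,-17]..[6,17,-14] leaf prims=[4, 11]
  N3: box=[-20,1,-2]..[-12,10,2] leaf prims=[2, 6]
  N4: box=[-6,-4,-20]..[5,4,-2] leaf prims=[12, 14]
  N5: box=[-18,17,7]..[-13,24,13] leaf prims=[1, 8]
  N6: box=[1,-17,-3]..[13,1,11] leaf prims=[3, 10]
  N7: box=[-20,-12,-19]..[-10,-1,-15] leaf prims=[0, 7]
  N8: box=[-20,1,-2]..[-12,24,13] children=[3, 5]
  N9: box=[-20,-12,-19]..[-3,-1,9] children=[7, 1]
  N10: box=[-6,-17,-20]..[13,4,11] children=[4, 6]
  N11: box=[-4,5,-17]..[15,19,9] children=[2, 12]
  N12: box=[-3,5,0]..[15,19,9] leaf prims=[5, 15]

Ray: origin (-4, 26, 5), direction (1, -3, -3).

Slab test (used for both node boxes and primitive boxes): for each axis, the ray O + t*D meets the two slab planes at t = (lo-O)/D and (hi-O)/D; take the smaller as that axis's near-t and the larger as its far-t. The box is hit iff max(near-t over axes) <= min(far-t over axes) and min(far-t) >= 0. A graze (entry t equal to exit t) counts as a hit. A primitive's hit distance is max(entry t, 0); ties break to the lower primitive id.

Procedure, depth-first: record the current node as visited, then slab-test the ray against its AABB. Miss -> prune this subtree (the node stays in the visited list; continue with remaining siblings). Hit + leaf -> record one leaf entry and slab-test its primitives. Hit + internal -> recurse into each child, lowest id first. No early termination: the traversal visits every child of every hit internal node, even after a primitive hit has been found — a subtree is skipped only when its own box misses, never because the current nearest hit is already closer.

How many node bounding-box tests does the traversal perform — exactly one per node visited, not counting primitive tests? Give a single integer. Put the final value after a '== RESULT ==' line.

Walk:
N0 x:[-16,19] y:[2/3,43/3] z:[-8/3,25/3] -> hit [2/3,25/3], descend [8, 9, 10, 11]
  N8 x:[-16,-8] y:[2/3,25/3] z:[-8/3,7/3] -> miss, prune
  N9 x:[-16,1] y:[9,38/3] z:[-4/3,8] -> miss, prune
  N10 x:[-2,17] y:[22/3,43/3] z:[-2,25/3] -> hit [22/3,25/3], descend [4, 6]
    N4 x:[-2,9] y:[22/3,10] z:[7/3,25/3] -> hit [22/3,25/3] leaf, test {P12(miss), P14(miss)}
    N6 x:[5,17] y:[25/3,43/3] z:[-2,8/3] -> miss, prune
  N11 x:[0,19] y:[7/3,7] z:[-4/3,22/3] -> hit [7/3,7], descend [2, 12]
    N2 x:[0,10] y:[3,5] z:[19/3,22/3] -> miss, prune
    N12 x:[1,19] y:[7/3,7] z:[-4/3,5/3] -> miss, prune

order=[0, 8, 9, 10, 4, 6, 11, 2, 12]  |boxes|=9  |leaves|=1  hit=miss

== RESULT ==
9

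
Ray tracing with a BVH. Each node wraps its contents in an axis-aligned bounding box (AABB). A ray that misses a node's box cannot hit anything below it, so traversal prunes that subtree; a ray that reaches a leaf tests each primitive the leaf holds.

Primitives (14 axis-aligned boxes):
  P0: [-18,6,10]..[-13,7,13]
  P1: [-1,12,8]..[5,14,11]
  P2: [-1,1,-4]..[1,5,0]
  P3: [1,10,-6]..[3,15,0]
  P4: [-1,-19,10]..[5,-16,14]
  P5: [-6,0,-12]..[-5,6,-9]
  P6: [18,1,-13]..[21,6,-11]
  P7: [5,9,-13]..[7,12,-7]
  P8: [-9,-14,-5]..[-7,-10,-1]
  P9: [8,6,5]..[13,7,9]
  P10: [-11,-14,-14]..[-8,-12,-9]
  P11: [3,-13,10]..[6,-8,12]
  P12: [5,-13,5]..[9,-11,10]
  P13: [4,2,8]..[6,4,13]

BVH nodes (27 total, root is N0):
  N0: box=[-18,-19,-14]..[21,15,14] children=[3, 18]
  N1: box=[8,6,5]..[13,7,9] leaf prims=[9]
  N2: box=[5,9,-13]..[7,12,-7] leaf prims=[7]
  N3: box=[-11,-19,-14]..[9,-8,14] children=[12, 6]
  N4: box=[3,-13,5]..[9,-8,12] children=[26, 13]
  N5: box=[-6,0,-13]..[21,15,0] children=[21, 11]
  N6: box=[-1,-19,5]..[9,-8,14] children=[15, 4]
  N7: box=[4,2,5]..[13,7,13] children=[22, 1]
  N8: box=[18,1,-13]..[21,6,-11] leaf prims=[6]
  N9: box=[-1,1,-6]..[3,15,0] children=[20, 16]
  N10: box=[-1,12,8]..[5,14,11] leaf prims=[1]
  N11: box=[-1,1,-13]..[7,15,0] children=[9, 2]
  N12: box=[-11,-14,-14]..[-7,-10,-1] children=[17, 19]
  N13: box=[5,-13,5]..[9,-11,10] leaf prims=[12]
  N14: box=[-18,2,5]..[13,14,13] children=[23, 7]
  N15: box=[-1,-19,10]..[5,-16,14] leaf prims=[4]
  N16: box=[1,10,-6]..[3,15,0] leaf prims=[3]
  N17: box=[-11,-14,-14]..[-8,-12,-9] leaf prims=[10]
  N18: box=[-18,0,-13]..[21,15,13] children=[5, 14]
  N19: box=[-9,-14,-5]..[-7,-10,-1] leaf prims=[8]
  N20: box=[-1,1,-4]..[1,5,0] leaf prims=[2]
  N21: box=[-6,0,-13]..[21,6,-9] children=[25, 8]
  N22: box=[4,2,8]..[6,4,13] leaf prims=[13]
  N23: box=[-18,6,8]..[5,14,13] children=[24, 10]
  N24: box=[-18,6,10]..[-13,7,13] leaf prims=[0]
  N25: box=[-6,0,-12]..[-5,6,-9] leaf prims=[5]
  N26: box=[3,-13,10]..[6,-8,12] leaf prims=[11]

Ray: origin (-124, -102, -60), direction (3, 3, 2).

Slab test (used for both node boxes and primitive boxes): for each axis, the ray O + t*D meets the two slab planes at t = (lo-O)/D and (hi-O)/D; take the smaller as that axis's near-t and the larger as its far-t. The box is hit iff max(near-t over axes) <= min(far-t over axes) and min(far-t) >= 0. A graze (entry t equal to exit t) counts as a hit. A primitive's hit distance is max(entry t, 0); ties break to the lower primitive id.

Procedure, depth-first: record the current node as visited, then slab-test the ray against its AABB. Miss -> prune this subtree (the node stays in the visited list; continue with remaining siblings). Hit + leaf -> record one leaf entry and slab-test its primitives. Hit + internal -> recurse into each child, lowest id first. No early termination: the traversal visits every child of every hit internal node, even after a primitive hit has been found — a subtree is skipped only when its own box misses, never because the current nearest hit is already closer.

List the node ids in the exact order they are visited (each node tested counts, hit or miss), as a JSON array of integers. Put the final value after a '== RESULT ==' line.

Walk:
N0 x:[106/3,145/3] y:[83/3,39] z:[23,37] -> hit [106/3,37], descend [3, 18]
  N3 x:[113/3,133/3] y:[83/3,94/3] z:[23,37] -> miss, prune
  N18 x:[106/3,145/3] y:[34,39] z:[47/2,73/2] -> hit [106/3,73/2], descend [5, 14]
    N5 x:[118/3,145/3] y:[34,39] z:[47/2,30] -> miss, prune
    N14 x:[106/3,137/3] y:[104/3,116/3] z:[65/2,73/2] -> hit [106/3,73/2], descend [7, 23]
      N7 x:[128/3,137/3] y:[104/3,109/3] z:[65/2,73/2] -> miss, prune
      N23 x:[106/3,43] y:[36,116/3] z:[34,73/2] -> hit [36,73/2], descend [10, 24]
        N10 x:[41,43] y:[38,116/3] z:[34,71/2] -> miss, prune
        N24 x:[106/3,37] y:[36,109/3] z:[35,73/2] -> hit [36,109/3] leaf, test {P0@t=36}

order=[0, 3, 18, 5, 14, 7, 23, 10, 24]  |boxes|=9  |leaves|=1  hit=P0

== RESULT ==
[0, 3, 18, 5, 14, 7, 23, 10, 24]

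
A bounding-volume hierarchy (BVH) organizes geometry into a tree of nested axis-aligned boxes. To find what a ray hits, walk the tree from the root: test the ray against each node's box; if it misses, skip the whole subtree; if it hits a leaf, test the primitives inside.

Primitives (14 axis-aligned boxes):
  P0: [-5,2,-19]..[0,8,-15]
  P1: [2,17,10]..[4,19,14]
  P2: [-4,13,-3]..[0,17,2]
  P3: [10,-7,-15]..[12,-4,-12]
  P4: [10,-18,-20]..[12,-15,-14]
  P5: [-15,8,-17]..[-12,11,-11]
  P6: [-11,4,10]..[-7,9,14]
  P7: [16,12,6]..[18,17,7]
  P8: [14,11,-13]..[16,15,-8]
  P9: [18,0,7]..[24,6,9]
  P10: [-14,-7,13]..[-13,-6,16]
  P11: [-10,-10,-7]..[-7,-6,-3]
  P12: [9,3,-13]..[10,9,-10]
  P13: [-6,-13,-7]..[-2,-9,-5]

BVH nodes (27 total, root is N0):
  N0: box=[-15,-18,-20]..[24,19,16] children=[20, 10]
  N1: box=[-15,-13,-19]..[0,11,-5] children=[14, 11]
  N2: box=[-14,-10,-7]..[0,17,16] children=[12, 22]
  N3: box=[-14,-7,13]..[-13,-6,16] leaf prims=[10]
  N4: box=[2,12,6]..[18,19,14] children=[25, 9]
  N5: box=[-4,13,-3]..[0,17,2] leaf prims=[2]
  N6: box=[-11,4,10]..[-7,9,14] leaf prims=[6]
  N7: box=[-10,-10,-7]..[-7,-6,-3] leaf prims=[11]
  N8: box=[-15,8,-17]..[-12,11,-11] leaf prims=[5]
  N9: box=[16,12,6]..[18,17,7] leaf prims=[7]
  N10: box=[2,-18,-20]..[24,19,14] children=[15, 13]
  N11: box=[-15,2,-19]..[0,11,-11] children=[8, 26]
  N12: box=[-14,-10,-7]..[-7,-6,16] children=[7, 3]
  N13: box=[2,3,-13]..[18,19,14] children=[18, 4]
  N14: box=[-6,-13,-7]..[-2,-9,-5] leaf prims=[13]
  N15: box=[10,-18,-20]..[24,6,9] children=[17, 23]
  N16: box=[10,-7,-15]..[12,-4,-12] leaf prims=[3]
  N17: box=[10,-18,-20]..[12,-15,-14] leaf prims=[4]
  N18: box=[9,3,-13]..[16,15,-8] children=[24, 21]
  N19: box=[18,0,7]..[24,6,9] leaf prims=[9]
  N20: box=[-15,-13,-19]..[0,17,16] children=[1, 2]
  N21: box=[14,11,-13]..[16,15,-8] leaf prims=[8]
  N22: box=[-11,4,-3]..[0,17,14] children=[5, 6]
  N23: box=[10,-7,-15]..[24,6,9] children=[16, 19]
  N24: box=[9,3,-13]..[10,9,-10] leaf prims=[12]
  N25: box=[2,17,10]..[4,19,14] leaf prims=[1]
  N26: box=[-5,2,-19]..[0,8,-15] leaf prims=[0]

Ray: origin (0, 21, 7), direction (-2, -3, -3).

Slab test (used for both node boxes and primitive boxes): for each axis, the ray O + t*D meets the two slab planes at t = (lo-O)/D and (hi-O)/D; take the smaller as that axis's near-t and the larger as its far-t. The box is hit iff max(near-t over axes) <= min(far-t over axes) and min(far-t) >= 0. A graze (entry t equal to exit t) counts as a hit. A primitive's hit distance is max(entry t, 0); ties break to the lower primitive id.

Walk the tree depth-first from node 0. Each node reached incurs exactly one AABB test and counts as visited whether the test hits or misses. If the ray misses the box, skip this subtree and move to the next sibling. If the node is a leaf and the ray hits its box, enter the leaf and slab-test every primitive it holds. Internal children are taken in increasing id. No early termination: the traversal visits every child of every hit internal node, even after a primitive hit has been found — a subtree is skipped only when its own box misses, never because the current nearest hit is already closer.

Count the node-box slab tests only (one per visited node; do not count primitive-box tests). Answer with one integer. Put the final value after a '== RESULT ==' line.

Traverse from the root:
N0 x:[-12,15/2] y:[2/3,13] z:[-3,9] -> hit [2/3,15/2], descend [10, 20]
  N10 x:[-12,-1] y:[2/3,13] z:[-7/3,9] -> miss, prune
  N20 x:[0,15/2] y:[4/3,34/3] z:[-3,26/3] -> hit [4/3,15/2], descend [1, 2]
    N1 x:[0,15/2] y:[10/3,34/3] z:[4,26/3] -> hit [4,15/2], descend [11, 14]
      N11 x:[0,15/2] y:[10/3,19/3] z:[6,26/3] -> hit [6,19/3], descend [8, 26]
        N8 x:[6,15/2] y:[10/3,13/3] z:[6,8] -> miss, prune
        N26 x:[0,5/2] y:[13/3,19/3] z:[22/3,26/3] -> miss, prune
      N14 x:[1,3] y:[10,34/3] z:[4,14/3] -> miss, prune
    N2 x:[0,7] y:[4/3,31/3] z:[-3,14/3] -> hit [4/3,14/3], descend [12, 22]
      N12 x:[7/2,7] y:[9,31/3] z:[-3,14/3] -> miss, prune
      N22 x:[0,11/2] y:[4/3,17/3] z:[-7/3,10/3] -> hit [4/3,10/3], descend [5, 6]
        N5 x:[0,2] y:[4/3,8/3] z:[5/3,10/3] -> hit [5/3,2] leaf, test {P2@t=5/3}
        N6 x:[7/2,11/2] y:[4,17/3] z:[-7/3,-1] -> miss, prune

order=[0, 10, 20, 1, 11, 8, 26, 14, 2, 12, 22, 5, 6]  |boxes|=13  |leaves|=1  hit=P2

== RESULT ==
13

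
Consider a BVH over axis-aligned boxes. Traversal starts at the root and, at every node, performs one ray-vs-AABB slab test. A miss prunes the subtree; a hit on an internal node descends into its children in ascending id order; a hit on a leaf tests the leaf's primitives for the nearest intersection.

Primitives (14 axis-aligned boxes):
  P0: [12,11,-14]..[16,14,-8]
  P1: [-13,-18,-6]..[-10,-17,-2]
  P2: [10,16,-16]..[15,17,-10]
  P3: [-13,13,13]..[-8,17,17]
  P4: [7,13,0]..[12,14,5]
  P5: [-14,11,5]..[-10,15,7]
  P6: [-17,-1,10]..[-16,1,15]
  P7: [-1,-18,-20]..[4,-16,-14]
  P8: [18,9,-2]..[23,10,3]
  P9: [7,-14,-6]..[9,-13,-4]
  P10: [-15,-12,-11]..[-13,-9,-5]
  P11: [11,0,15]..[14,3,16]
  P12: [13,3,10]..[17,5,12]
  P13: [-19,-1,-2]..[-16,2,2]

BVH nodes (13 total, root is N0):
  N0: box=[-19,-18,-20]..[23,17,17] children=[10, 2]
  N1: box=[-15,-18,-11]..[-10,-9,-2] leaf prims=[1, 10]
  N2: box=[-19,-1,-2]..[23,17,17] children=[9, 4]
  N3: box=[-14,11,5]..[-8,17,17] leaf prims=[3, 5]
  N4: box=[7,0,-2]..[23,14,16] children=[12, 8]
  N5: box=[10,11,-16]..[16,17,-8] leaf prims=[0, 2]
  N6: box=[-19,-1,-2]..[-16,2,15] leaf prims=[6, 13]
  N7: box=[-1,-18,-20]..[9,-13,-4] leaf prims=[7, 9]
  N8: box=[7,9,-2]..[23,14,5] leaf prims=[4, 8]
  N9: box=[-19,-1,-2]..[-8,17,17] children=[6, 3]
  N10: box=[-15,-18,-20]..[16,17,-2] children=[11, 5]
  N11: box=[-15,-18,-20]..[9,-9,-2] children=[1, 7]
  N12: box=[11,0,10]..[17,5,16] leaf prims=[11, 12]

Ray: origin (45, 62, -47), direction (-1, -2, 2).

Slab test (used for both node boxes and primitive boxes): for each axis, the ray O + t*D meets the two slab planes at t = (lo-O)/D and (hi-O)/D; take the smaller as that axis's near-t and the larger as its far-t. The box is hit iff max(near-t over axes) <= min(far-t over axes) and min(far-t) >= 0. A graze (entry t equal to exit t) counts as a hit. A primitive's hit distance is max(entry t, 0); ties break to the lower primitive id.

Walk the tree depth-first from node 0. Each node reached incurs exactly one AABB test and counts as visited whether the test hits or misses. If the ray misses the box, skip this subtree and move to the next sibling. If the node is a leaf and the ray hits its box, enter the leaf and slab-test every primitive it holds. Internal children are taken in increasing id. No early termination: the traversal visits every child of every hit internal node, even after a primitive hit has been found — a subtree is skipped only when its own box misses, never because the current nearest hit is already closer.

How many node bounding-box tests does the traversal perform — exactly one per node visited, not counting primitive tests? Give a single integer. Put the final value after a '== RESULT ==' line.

Traverse from the root:
N0 x:[22,64] y:[45/2,40] z:[27/2,32] -> hit [45/2,32], descend [2, 10]
  N2 x:[22,64] y:[45/2,63/2] z:[45/2,32] -> hit [45/2,63/2], descend [4, 9]
    N4 x:[22,38] y:[24,31] z:[45/2,63/2] -> hit [24,31], descend [8, 12]
      N8 x:[22,38] y:[24,53/2] z:[45/2,26] -> hit [24,26] leaf, test {P4(miss), P8(miss)}
      N12 x:[28,34] y:[57/2,31] z:[57/2,63/2] -> hit [57/2,31] leaf, test {P11@t=31, P12@t=57/2}
    N9 x:[53,64] y:[45/2,63/2] z:[45/2,32] -> miss, prune
  N10 x:[29,60] y:[45/2,40] z:[27/2,45/2] -> miss, prune

order=[0, 2, 4, 8, 12, 9, 10]  |boxes|=7  |leaves|=2  hit=P12

== RESULT ==
7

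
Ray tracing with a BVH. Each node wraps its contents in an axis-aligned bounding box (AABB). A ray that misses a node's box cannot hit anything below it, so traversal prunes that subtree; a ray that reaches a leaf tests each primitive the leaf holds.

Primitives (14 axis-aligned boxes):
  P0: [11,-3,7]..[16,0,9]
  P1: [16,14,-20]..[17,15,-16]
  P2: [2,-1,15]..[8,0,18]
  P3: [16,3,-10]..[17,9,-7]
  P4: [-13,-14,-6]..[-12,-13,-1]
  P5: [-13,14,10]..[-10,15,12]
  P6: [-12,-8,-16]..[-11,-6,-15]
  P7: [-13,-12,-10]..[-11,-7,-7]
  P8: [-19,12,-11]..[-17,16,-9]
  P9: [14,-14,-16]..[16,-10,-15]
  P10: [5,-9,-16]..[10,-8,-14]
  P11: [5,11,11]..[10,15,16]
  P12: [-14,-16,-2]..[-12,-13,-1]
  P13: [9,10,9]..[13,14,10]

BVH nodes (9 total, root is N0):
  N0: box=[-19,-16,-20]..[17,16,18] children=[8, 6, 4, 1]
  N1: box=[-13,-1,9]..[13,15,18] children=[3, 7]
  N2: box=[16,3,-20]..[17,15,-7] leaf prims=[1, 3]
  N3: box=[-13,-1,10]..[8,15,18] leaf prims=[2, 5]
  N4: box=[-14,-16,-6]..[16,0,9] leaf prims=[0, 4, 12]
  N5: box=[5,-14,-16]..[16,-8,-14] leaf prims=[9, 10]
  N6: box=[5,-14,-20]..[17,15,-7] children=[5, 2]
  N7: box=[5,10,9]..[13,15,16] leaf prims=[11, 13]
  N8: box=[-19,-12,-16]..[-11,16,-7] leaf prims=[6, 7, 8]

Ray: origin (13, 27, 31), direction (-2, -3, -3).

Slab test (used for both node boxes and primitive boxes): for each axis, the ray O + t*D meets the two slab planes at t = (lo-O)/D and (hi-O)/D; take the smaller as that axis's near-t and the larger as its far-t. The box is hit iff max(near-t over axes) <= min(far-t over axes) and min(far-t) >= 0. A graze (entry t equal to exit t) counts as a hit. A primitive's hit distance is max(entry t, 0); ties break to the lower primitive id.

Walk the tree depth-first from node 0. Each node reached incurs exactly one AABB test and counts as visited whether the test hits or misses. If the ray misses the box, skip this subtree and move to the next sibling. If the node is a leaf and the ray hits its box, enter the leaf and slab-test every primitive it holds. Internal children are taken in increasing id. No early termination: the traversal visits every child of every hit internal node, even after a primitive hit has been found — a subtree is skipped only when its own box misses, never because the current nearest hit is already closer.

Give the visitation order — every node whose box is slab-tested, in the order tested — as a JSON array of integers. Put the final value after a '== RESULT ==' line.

Walk:
N0 x:[-2,16] y:[11/3,43/3] z:[13/3,17] -> hit [13/3,43/3], descend [1, 4, 6, 8]
  N1 x:[0,13] y:[4,28/3] z:[13/3,22/3] -> hit [13/3,22/3], descend [3, 7]
    N3 x:[5/2,13] y:[4,28/3] z:[13/3,7] -> hit [13/3,7] leaf, test {P2(miss), P5(miss)}
    N7 x:[0,4] y:[4,17/3] z:[5,22/3] -> miss, prune
  N4 x:[-3/2,27/2] y:[9,43/3] z:[22/3,37/3] -> hit [9,37/3] leaf, test {P0(miss), P4(miss), P12(miss)}
  N6 x:[-2,4] y:[4,41/3] z:[38/3,17] -> miss, prune
  N8 x:[12,16] y:[11/3,13] z:[38/3,47/3] -> hit [38/3,13] leaf, test {P6(miss), P7@t=38/3, P8(miss)}

7 AABB tests over nodes [0, 1, 3, 7, 4, 6, 8]; 3 leaves entered; closest P7.

== RESULT ==
[0, 1, 3, 7, 4, 6, 8]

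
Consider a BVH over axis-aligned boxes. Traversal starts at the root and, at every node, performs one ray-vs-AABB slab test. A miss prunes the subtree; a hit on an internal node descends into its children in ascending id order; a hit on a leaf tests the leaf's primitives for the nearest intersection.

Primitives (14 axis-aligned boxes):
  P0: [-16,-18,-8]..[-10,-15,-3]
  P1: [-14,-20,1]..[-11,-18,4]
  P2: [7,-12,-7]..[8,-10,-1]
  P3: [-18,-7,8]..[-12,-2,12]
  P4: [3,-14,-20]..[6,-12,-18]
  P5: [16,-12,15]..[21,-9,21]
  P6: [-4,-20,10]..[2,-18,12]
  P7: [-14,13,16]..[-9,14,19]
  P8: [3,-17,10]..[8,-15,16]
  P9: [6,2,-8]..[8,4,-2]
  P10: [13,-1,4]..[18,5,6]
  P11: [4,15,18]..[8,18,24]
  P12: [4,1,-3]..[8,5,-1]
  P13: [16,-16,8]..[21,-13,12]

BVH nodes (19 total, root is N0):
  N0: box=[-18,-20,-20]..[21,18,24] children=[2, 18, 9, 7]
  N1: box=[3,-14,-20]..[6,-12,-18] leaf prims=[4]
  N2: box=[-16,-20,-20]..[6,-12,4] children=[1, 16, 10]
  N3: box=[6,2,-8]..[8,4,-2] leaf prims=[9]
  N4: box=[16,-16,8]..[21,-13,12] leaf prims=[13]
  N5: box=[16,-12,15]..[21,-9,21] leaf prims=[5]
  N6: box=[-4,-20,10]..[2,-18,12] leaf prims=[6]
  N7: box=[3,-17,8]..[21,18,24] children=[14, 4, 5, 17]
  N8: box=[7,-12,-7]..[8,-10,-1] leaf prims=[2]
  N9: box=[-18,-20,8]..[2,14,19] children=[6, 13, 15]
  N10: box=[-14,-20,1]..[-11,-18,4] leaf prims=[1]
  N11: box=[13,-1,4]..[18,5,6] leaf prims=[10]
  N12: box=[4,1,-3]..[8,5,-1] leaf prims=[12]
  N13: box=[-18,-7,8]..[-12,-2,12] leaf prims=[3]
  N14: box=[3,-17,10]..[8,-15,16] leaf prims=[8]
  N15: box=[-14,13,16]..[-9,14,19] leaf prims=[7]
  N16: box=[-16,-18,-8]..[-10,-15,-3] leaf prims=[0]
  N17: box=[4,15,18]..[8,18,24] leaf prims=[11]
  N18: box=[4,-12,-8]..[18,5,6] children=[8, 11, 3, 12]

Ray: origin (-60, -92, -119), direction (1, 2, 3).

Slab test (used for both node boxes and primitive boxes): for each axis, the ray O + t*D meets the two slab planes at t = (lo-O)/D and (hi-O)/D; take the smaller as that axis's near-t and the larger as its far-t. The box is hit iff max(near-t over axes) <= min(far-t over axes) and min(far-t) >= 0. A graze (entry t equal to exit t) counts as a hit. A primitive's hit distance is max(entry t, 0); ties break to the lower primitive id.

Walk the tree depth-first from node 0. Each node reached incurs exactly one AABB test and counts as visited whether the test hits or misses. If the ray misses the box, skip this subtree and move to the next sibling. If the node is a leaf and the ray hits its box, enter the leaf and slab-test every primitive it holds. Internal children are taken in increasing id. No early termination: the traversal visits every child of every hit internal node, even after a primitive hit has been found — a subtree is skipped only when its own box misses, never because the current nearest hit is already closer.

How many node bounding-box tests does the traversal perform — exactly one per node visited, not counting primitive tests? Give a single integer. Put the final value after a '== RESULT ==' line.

Traverse from the root:
N0 x:[42,81] y:[36,55] z:[33,143/3] -> hit [42,143/3], descend [2, 7, 9, 18]
  N2 x:[44,66] y:[36,40] z:[33,41] -> miss, prune
  N7 x:[63,81] y:[75/2,55] z:[127/3,143/3] -> miss, prune
  N9 x:[42,62] y:[36,53] z:[127/3,46] -> hit [127/3,46], descend [6, 13, 15]
    N6 x:[56,62] y:[36,37] z:[43,131/3] -> miss, prune
    N13 x:[42,48] y:[85/2,45] z:[127/3,131/3] -> hit [85/2,131/3] leaf, test {P3@t=85/2}
    N15 x:[46,51] y:[105/2,53] z:[45,46] -> miss, prune
  N18 x:[64,78] y:[40,97/2] z:[37,125/3] -> miss, prune

order=[0, 2, 7, 9, 6, 13, 15, 18]  |boxes|=8  |leaves|=1  hit=P3

== RESULT ==
8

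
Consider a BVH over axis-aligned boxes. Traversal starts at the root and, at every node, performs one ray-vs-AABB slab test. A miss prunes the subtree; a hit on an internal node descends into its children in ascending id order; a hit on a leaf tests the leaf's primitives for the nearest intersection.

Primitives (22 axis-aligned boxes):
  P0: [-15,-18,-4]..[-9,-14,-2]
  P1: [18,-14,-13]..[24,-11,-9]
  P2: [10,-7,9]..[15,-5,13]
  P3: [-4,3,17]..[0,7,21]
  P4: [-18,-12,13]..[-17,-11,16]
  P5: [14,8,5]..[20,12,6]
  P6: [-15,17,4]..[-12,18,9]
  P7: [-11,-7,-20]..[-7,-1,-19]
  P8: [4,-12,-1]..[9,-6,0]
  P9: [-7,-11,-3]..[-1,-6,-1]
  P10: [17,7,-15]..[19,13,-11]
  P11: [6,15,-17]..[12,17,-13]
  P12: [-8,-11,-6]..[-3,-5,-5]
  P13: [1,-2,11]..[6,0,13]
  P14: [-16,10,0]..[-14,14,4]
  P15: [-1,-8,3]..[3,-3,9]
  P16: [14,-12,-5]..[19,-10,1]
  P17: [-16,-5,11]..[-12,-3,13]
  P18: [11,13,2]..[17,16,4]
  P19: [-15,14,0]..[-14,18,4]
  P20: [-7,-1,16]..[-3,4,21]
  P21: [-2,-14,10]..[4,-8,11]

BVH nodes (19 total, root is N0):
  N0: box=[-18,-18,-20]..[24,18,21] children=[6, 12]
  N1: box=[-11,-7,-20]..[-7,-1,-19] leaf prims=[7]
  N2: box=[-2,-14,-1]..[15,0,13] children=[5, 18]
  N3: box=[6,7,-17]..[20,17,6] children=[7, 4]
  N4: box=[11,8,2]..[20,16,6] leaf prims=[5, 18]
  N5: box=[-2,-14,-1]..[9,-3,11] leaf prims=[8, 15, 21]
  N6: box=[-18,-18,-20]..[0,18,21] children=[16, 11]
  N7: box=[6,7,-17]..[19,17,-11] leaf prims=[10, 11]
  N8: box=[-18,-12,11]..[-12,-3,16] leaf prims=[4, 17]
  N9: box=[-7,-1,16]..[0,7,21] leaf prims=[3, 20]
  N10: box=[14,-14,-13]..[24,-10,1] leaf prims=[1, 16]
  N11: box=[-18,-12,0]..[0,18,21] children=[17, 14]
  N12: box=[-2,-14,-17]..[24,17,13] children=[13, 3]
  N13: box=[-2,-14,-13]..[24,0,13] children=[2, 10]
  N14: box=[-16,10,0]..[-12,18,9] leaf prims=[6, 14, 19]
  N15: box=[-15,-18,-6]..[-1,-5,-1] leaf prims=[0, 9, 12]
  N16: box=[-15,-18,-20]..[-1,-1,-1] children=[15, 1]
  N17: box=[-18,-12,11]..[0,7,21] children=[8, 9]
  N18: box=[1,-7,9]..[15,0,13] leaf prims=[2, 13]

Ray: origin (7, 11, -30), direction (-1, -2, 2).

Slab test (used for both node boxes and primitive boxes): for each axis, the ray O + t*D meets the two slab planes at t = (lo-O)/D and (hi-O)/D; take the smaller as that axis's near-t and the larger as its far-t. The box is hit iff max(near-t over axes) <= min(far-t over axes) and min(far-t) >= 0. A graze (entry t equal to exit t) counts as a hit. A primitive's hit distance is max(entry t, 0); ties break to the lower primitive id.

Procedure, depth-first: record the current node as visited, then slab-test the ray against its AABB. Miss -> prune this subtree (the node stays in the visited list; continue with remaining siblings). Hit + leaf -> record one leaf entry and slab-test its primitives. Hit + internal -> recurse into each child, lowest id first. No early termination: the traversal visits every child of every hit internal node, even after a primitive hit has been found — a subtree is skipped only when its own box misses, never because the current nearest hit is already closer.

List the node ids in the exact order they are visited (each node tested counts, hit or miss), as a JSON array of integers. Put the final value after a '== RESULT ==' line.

Trace the traversal:
N0 x:[-17,25] y:[-7/2,29/2] z:[5,51/2] -> hit [5,29/2], descend [6, 12]
  N6 x:[7,25] y:[-7/2,29/2] z:[5,51/2] -> hit [7,29/2], descend [11, 16]
    N11 x:[7,25] y:[-7/2,23/2] z:[15,51/2] -> miss, prune
    N16 x:[8,22] y:[6,29/2] z:[5,29/2] -> hit [8,29/2], descend [1, 15]
      N1 x:[14,18] y:[6,9] z:[5,11/2] -> miss, prune
      N15 x:[8,22] y:[8,29/2] z:[12,29/2] -> hit [12,29/2] leaf, test {P0(miss), P9(miss), P12(miss)}
  N12 x:[-17,9] y:[-3,25/2] z:[13/2,43/2] -> hit [13/2,9], descend [3, 13]
    N3 x:[-13,1] y:[-3,2] z:[13/2,18] -> miss, prune
    N13 x:[-17,9] y:[11/2,25/2] z:[17/2,43/2] -> hit [17/2,9], descend [2, 10]
      N2 x:[-8,9] y:[11/2,25/2] z:[29/2,43/2] -> miss, prune
      N10 x:[-17,-7] y:[21/2,25/2] z:[17/2,31/2] -> miss, prune

Visited [0, 6, 11, 16, 1, 15, 12, 3, 13, 2, 10]. Tests: 11 box, 1 leaf. Nearest: miss.

== RESULT ==
[0, 6, 11, 16, 1, 15, 12, 3, 13, 2, 10]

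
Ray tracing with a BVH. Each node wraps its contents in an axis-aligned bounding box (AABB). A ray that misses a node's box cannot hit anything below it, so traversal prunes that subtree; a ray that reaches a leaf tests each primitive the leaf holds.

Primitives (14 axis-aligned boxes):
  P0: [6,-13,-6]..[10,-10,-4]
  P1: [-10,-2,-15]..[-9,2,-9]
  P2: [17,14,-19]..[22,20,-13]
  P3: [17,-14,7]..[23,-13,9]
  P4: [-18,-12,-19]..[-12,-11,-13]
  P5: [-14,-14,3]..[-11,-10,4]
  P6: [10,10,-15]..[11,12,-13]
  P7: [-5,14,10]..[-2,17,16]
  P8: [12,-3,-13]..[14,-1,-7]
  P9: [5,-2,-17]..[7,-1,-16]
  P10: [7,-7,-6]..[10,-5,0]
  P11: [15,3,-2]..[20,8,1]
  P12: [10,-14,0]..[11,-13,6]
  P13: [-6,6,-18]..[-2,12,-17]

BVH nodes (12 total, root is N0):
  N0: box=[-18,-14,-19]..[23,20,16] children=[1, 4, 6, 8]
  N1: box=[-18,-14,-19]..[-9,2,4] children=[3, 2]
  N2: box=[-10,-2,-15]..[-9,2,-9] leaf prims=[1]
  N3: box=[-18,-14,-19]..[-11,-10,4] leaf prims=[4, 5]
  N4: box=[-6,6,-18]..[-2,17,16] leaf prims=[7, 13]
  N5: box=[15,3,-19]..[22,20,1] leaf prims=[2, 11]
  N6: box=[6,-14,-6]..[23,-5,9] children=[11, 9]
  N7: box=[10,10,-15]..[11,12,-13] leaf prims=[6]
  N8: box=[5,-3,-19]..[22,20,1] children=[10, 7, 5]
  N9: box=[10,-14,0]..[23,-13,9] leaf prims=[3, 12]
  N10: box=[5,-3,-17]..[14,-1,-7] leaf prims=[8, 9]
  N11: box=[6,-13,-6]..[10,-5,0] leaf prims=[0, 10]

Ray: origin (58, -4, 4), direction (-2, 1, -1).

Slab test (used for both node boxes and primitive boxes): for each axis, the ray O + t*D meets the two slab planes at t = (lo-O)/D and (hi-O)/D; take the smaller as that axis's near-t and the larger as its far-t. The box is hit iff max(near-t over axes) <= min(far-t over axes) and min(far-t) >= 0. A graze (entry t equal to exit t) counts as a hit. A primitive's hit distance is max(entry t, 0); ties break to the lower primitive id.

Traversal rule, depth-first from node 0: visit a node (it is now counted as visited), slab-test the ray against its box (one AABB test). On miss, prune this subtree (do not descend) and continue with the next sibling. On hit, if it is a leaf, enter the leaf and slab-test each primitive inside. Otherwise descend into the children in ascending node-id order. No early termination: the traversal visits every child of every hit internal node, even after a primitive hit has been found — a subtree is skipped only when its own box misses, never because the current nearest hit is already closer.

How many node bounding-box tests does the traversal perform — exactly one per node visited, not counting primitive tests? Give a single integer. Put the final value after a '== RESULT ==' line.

Walk:
N0 x:[35/2,38] y:[-10,24] z:[-12,23] -> hit [35/2,23], descend [1, 4, 6, 8]
  N1 x:[67/2,38] y:[-10,6] z:[0,23] -> miss, prune
  N4 x:[30,32] y:[10,21] z:[-12,22] -> miss, prune
  N6 x:[35/2,26] y:[-10,-1] z:[-5,10] -> miss, prune
  N8 x:[18,53/2] y:[1,24] z:[3,23] -> hit [18,23], descend [5, 7, 10]
    N5 x:[18,43/2] y:[7,24] z:[3,23] -> hit [18,43/2] leaf, test {P2@t=18, P11(miss)}
    N7 x:[47/2,24] y:[14,16] z:[17,19] -> miss, prune
    N10 x:[22,53/2] y:[1,3] z:[11,21] -> miss, prune

order=[0, 1, 4, 6, 8, 5, 7, 10]  |boxes|=8  |leaves|=1  hit=P2

== RESULT ==
8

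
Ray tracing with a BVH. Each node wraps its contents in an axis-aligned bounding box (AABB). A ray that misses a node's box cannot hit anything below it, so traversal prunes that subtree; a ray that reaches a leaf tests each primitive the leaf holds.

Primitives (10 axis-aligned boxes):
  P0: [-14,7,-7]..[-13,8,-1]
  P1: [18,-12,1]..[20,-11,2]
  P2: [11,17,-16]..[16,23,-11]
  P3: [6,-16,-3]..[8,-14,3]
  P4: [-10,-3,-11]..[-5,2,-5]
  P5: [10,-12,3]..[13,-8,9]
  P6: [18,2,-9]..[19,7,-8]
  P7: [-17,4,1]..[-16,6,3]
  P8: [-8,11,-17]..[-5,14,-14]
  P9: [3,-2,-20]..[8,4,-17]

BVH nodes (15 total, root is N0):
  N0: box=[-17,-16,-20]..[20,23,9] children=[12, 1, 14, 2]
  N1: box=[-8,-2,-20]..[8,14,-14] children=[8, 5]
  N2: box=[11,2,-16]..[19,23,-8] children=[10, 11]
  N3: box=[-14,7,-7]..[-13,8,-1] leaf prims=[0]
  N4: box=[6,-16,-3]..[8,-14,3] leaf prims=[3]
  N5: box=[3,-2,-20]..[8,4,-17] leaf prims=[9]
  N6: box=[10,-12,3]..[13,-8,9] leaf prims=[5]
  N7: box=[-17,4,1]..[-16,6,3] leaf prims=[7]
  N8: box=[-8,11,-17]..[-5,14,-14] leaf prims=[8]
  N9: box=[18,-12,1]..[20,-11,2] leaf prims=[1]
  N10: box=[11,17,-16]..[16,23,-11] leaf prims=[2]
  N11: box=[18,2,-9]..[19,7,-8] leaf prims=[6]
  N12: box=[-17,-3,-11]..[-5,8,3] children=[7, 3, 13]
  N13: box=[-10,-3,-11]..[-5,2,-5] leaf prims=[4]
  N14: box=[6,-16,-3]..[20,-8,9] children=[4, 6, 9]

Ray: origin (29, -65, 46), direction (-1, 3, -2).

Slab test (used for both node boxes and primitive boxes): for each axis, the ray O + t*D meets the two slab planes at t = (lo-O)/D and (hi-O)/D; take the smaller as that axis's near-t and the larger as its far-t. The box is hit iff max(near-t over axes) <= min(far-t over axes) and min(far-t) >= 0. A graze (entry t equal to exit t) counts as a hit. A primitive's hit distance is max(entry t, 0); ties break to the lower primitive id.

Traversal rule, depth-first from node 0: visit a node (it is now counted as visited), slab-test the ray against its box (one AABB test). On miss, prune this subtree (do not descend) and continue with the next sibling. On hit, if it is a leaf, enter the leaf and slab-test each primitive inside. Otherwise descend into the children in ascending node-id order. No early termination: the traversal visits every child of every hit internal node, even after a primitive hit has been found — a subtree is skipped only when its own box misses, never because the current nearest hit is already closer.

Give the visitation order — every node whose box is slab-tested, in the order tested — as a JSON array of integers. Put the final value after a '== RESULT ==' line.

Traverse from the root:
N0 x:[9,46] y:[49/3,88/3] z:[37/2,33] -> hit [37/2,88/3], descend [1, 2, 12, 14]
  N1 x:[21,37] y:[21,79/3] z:[30,33] -> miss, prune
  N2 x:[10,18] y:[67/3,88/3] z:[27,31] -> miss, prune
  N12 x:[34,46] y:[62/3,73/3] z:[43/2,57/2] -> miss, prune
  N14 x:[9,23] y:[49/3,19] z:[37/2,49/2] -> hit [37/2,19], descend [4, 6, 9]
    N4 x:[21,23] y:[49/3,17] z:[43/2,49/2] -> miss, prune
    N6 x:[16,19] y:[53/3,19] z:[37/2,43/2] -> hit [37/2,19] leaf, test {P5@t=37/2}
    N9 x:[9,11] y:[53/3,18] z:[22,45/2] -> miss, prune

Summary -> nodes [0, 1, 2, 12, 14, 4, 6, 9]; box-tests=8; leaf-entries=1; first=P5

== RESULT ==
[0, 1, 2, 12, 14, 4, 6, 9]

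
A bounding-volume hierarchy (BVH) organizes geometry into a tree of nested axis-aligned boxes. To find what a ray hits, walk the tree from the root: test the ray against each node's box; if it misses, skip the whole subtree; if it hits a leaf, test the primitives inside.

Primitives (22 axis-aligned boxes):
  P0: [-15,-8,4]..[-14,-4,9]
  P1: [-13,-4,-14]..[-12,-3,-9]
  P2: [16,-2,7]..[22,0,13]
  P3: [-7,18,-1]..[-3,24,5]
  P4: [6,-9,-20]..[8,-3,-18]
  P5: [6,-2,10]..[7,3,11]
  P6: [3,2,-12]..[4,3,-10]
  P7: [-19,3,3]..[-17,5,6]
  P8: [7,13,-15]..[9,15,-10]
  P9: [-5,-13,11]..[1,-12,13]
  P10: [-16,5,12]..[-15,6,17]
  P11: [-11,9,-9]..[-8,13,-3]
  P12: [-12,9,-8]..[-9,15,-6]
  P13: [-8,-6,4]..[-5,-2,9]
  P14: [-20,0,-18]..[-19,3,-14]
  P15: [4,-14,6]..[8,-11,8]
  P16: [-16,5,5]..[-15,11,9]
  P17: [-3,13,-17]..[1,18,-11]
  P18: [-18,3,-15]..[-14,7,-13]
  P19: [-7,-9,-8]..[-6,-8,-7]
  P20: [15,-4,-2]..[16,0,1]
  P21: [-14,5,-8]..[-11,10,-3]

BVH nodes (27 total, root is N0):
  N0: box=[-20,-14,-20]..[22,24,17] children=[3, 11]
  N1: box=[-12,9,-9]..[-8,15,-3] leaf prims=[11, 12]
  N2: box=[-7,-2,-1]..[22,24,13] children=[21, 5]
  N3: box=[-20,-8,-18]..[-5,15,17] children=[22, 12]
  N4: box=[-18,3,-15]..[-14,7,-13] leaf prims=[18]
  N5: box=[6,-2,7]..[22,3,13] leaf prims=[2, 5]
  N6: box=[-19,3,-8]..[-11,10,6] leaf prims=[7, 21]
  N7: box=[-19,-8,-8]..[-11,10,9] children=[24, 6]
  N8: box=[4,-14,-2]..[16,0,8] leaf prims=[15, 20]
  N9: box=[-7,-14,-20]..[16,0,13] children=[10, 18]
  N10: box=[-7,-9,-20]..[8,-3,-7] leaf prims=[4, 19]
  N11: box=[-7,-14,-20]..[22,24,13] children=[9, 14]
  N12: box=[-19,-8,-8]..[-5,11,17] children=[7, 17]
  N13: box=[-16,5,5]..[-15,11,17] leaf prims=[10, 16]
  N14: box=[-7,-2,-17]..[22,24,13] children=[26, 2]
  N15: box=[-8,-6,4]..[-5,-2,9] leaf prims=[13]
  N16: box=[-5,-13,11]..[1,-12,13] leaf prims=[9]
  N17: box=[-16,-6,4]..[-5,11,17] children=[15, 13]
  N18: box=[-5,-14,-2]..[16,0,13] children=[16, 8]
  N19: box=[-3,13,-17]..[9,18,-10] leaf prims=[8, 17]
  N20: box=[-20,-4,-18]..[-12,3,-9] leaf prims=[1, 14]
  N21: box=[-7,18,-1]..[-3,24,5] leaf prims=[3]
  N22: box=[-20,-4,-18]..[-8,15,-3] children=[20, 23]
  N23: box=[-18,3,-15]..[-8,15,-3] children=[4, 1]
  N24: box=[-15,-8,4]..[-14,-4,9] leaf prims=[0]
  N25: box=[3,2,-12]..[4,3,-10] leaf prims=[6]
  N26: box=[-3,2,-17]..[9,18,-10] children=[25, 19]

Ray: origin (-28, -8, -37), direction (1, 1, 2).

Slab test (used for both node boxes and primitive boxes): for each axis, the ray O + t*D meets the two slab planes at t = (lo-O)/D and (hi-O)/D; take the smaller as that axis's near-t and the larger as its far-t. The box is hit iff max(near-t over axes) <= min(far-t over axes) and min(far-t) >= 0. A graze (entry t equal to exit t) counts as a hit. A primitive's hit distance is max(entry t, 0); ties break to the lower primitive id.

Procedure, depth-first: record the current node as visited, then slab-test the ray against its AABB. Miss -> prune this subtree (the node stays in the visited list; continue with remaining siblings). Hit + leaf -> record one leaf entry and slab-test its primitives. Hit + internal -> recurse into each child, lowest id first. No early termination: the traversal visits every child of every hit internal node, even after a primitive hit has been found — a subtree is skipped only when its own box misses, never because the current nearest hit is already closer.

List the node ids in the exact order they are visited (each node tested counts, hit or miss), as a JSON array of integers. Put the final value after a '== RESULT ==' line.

Trace the traversal:
N0 x:[8,50] y:[-6,32] z:[17/2,27] -> hit [17/2,27], descend [3, 11]
  N3 x:[8,23] y:[0,23] z:[19/2,27] -> hit [19/2,23], descend [12, 22]
    N12 x:[9,23] y:[0,19] z:[29/2,27] -> hit [29/2,19], descend [7, 17]
      N7 x:[9,17] y:[0,18] z:[29/2,23] -> hit [29/2,17], descend [6, 24]
        N6 x:[9,17] y:[11,18] z:[29/2,43/2] -> hit [29/2,17] leaf, test {P7(miss), P21@t=29/2}
        N24 x:[13,14] y:[0,4] z:[41/2,23] -> miss, prune
      N17 x:[12,23] y:[2,19] z:[41/2,27] -> miss, prune
    N22 x:[8,20] y:[4,23] z:[19/2,17] -> hit [19/2,17], descend [20, 23]
      N20 x:[8,16] y:[4,11] z:[19/2,14] -> hit [19/2,11] leaf, test {P1(miss), P14(miss)}
      N23 x:[10,20] y:[11,23] z:[11,17] -> hit [11,17], descend [1, 4]
        N1 x:[16,20] y:[17,23] z:[14,17] -> hit [17,17] leaf, test {P11@t=17, P12(miss)}
        N4 x:[10,14] y:[11,15] z:[11,12] -> hit [11,12] leaf, test {P18@t=11}
  N11 x:[21,50] y:[-6,32] z:[17/2,25] -> hit [21,25], descend [9, 14]
    N9 x:[21,44] y:[-6,8] z:[17/2,25] -> miss, prune
    N14 x:[21,50] y:[6,32] z:[10,25] -> hit [21,25], descend [2, 26]
      N2 x:[21,50] y:[6,32] z:[18,25] -> hit [21,25], descend [5, 21]
        N5 x:[34,50] y:[6,11] z:[22,25] -> miss, prune
        N21 x:[21,25] y:[26,32] z:[18,21] -> miss, prune
      N26 x:[25,37] y:[10,26] z:[10,27/2] -> miss, prune

Summary -> nodes [0, 3, 12, 7, 6, 24, 17, 22, 20, 23, 1, 4, 11, 9, 14, 2, 5, 21, 26]; box-tests=19; leaf-entries=4; first=P18

== RESULT ==
[0, 3, 12, 7, 6, 24, 17, 22, 20, 23, 1, 4, 11, 9, 14, 2, 5, 21, 26]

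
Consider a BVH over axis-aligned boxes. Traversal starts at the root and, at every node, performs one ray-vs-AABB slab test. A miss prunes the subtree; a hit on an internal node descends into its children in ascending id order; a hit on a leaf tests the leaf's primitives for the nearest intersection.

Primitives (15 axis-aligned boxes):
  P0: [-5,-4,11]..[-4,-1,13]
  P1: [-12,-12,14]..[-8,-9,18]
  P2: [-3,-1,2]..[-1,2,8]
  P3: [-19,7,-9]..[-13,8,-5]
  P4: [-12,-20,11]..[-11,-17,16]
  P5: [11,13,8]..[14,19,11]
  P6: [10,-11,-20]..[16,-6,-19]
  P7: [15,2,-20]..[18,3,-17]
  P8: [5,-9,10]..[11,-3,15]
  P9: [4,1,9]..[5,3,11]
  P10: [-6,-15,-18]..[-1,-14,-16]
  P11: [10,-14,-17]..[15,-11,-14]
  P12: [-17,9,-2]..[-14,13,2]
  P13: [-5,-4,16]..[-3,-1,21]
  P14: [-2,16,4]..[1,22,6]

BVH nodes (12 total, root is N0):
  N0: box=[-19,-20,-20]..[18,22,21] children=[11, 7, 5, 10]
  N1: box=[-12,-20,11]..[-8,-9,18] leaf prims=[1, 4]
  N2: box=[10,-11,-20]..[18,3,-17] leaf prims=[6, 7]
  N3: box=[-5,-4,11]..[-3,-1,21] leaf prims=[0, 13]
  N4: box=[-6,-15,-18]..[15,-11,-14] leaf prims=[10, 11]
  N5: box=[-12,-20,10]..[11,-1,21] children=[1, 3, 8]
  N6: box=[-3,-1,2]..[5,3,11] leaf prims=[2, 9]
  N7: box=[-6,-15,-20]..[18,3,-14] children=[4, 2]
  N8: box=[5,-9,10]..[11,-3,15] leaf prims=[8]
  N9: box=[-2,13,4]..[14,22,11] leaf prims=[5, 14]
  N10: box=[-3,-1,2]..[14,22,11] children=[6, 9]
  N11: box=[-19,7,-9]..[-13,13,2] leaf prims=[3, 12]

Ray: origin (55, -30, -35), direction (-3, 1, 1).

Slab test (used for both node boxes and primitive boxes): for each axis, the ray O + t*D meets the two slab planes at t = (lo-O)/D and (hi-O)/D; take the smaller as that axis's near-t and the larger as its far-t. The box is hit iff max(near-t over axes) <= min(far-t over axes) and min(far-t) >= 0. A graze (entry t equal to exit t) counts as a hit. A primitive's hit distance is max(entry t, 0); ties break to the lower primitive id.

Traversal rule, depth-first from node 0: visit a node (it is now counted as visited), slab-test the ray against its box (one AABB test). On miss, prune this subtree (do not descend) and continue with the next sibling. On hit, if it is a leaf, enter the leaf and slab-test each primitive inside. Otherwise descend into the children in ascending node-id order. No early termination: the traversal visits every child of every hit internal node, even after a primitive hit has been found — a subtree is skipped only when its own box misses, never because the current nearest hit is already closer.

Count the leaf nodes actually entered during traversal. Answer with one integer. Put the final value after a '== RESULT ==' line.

Traverse from the root:
N0 x:[37/3,74/3] y:[10,52] z:[15,56] -> hit [15,74/3], descend [5, 7, 10, 11]
  N5 x:[44/3,67/3] y:[10,29] z:[45,56] -> miss, prune
  N7 x:[37/3,61/3] y:[15,33] z:[15,21] -> hit [15,61/3], descend [2, 4]
    N2 x:[37/3,15] y:[19,33] z:[15,18] -> miss, prune
    N4 x:[40/3,61/3] y:[15,19] z:[17,21] -> hit [17,19] leaf, test {P10(miss), P11(miss)}
  N10 x:[41/3,58/3] y:[29,52] z:[37,46] -> miss, prune
  N11 x:[68/3,74/3] y:[37,43] z:[26,37] -> miss, prune

7 AABB tests over nodes [0, 5, 7, 2, 4, 10, 11]; 1 leaf entered; closest miss.

== RESULT ==
1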